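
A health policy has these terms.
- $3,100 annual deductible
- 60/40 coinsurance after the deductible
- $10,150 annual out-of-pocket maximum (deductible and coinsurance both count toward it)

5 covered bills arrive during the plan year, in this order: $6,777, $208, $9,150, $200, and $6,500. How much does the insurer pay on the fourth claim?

$120

Bill 1, $6,777: deductible takes $3,100, $3,677 remains; patient's 40% is $1,470.80. Patient pays $4,570.80; OOP now $4,570.80. Insurer: $6,777 − $4,570.80 = $2,206.20.
Bill 2, $208: 40% coinsurance on $208 = $83.20. Patient owes $83.20 (running OOP $4,654). Plan pays $208 − $83.20 = $124.80.
Bill 3, $9,150: 40% coinsurance on $9,150 = $3,660. Cost to patient: $3,660. OOP to date $8,314. Plan pays $9,150 − $3,660 = $5,490.
Bill 4, $200: deductible met; 40% of $200 = $80. Patient owes $80 (running OOP $8,394). Insurer: $200 − $80 = $120.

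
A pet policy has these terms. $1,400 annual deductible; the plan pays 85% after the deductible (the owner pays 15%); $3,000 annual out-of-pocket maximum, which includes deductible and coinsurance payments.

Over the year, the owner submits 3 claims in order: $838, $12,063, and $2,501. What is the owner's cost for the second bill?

Claim 1 — $838: entire amount goes to the deductible. Owner pays $838; OOP now $838.
Claim 2 — $12,063: deductible takes $562, $11,501 remains; owner's 15% is $1,725.15. Together that's $562 + $1,725.15 = $2,287.15. That would push OOP to $3,125.15, over the $3,000 cap, so owner pays $3,000 − $838 = $2,162.

$2,162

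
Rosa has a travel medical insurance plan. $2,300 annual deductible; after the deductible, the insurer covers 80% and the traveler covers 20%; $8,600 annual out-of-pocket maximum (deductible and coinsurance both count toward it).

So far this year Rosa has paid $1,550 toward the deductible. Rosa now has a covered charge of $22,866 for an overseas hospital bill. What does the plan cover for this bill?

Remaining deductible: $2,300 − $1,550 = $750.
After the $750 deductible portion, $22,866 − $750 = $22,116 is subject to coinsurance.
Coinsurance: $22,116 × 20% = $4,423.20.
That puts the traveler's cost at $750 + $4,423.20 = $5,173.20 before any cap.
Cumulative spending $1,550 + $5,173.20 = $6,723.20 stays under the $8,600 maximum.
The insurer covers the remainder: $22,866 − $5,173.20 = $17,692.80.

$17,692.80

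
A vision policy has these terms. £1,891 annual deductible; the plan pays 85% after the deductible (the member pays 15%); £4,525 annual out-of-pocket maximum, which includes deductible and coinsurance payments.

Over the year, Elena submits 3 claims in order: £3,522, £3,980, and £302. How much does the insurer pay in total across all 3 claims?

Claim 1 (£3,522): deductible takes £1,891, £1,631 remains; coinsurance £1,631 × 15% = £244.65. Member owes £2,135.65 (running OOP £2,135.65). Insurer: £3,522 − £2,135.65 = £1,386.35.
Claim 2 (£3,980): 15% coinsurance on £3,980 = £597. Member owes £597 (running OOP £2,732.65). Insurer: £3,980 − £597 = £3,383.
Claim 3 (£302): 15% coinsurance on £302 = £45.30. Member pays £45.30; OOP now £2,777.95. Plan pays £302 − £45.30 = £256.70.
Insurer total = bills − member's total = £7,804 − £2,777.95 = £5,026.05.

£5,026.05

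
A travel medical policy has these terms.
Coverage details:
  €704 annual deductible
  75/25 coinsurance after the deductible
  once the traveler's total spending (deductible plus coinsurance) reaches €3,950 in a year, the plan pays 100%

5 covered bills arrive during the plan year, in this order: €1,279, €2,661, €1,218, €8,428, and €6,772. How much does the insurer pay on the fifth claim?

€6,746.50

Bill 1, €1,279: deductible takes €704, €575 remains; 25% of €575 = €143.75. Traveler pays €847.75; OOP now €847.75. Plan pays €1,279 − €847.75 = €431.25.
Bill 2, €2,661: 25% coinsurance on €2,661 = €665.25. Traveler pays €665.25; OOP now €1,513. Plan pays €2,661 − €665.25 = €1,995.75.
Bill 3, €1,218: 25% coinsurance on €1,218 = €304.50. Cost to traveler: €304.50. OOP to date €1,817.50. Plan pays €1,218 − €304.50 = €913.50.
Bill 4, €8,428: deductible already satisfied, so traveler's share is 25% × €8,428 = €2,107. Traveler pays €2,107; OOP now €3,924.50. Insurer: €8,428 − €2,107 = €6,321.
Bill 5, €6,772: deductible met; 25% of €6,772 = €1,693. That would push OOP to €5,617.50, over the €3,950 cap, so traveler pays €3,950 − €3,924.50 = €25.50. Plan pays €6,772 − €25.50 = €6,746.50.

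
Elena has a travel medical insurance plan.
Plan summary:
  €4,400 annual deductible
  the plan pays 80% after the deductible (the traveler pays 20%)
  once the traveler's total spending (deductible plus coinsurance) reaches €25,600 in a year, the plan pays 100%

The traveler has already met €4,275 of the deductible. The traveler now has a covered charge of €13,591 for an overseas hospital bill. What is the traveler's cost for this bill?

€2,818.20

€4,275 of the €4,400 deductible is already met, leaving €125.
That leaves €13,591 − €125 = €13,466 for coinsurance.
Traveler's 20% share of €13,466 is €2,693.20.
So the traveler owes €125 + €2,693.20 = €2,818.20 before any cap.
Cumulative spending €4,275 + €2,818.20 = €7,093.20 stays under the €25,600 maximum.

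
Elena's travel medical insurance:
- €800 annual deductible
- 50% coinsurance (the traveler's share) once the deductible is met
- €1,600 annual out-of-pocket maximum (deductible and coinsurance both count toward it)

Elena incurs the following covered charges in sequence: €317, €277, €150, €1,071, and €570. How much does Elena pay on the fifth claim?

€285

Claim 1 — €317: fully absorbed by the deductible. Cost to traveler: €317. OOP to date €317.
Claim 2 — €277: entire amount goes to the deductible. Cost to traveler: €277. OOP to date €594.
Claim 3 — €150: fully absorbed by the deductible. Cost to traveler: €150. OOP to date €744.
Claim 4 — €1,071: €56 to deductible, leaving €1,015; traveler's 50% is €507.50. Cost to traveler: €563.50. OOP to date €1,307.50.
Claim 5 — €570: deductible met; 50% of €570 = €285. Traveler pays €285; OOP now €1,592.50.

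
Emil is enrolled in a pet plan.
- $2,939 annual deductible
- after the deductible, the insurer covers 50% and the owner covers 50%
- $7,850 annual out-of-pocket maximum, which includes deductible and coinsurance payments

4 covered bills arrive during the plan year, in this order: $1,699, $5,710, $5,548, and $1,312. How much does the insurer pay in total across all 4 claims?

$6,419

Bill 1, $1,699: fully absorbed by the deductible. Owner pays $1,699; OOP now $1,699. Plan pays $1,699 − $1,699 = $0.
Bill 2, $5,710: $1,240 finishes the deductible; $4,470 goes to coinsurance; 50% of $4,470 = $2,235. Owner pays $3,475; OOP now $5,174. Plan pays $5,710 − $3,475 = $2,235.
Bill 3, $5,548: 50% coinsurance on $5,548 = $2,774. OOP would hit $7,948 > $7,850, so the cap limits the owner to $7,850 − $5,174 = $2,676. Plan pays $5,548 − $2,676 = $2,872.
Bill 4, $1,312: deductible met; 50% of $1,312 = $656. Adding that to $7,850 gives $8,506, past the $7,850 cap; owner pays only $7,850 − $7,850 = $0. Insurer: $1,312 − $0 = $1,312.
Insurer total = bills − owner's total = $14,269 − $7,850 = $6,419.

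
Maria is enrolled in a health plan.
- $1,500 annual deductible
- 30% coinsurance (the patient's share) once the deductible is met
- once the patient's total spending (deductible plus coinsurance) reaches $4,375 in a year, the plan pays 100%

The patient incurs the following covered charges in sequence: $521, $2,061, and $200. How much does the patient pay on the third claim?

Claim 1 ($521): entire amount goes to the deductible. Patient pays $521; OOP now $521.
Claim 2 ($2,061): $979 to deductible, leaving $1,082; 30% of $1,082 = $324.60. Cost to patient: $1,303.60. OOP to date $1,824.60.
Claim 3 ($200): deductible met; 30% of $200 = $60. Patient pays $60; OOP now $1,884.60.

$60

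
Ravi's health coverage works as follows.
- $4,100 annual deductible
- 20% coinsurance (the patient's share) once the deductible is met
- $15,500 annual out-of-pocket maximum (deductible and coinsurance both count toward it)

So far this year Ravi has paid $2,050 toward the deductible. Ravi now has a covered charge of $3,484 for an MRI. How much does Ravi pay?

$2,336.80

$2,050 of the $4,100 deductible is already met, leaving $2,050.
That leaves $3,484 − $2,050 = $1,434 for coinsurance.
20% of $1,434 = $286.80 falls to the patient.
Patient responsibility before any cap: $2,050 + $286.80 = $2,336.80.
Total out-of-pocket so far would be $2,050 + $2,336.80 = $4,386.80, below the $15,500 cap — no reduction.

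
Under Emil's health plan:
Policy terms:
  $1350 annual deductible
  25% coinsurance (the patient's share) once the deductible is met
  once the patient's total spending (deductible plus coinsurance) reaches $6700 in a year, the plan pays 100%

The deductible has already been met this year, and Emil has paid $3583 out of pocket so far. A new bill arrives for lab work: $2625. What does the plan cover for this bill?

$1968.75

The deductible is already satisfied, so the full bill goes to coinsurance.
Coinsurance: $2625 × 25% = $656.25.
Cumulative spending $3583 + $656.25 = $4239.25 stays under the $6700 maximum.
The plan picks up $2625 − $656.25 = $1968.75.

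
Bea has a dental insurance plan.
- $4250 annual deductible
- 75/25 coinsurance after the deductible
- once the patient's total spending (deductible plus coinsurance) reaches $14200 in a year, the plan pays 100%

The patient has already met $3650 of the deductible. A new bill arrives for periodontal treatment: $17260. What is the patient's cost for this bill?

$4765

Remaining deductible: $4250 − $3650 = $600.
After the $600 deductible portion, $17260 − $600 = $16660 is subject to coinsurance.
Patient's 25% share of $16660 is $4165.
That puts the patient's cost at $600 + $4165 = $4765 before any cap.
Year-to-date out-of-pocket becomes $3650 + $4765 = $8415, still under the $14200 maximum, so no cap applies.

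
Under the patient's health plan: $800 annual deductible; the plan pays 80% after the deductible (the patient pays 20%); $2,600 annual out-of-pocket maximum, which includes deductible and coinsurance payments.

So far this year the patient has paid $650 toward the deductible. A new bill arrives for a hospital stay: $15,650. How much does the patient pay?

$1,950

Remaining deductible: $800 − $650 = $150.
That leaves $15,650 − $150 = $15,500 for coinsurance.
Patient's 20% share of $15,500 is $3,100.
That puts the patient's cost at $150 + $3,100 = $3,250 before any cap.
Year-to-date out-of-pocket would reach $650 + $3,250 = $3,900, above the $2,600 maximum, so the patient pays only $2,600 − $650 = $1,950.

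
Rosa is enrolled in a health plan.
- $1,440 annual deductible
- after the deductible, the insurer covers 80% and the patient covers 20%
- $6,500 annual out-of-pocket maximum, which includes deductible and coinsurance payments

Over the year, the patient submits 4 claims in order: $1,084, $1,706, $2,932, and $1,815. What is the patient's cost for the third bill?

Bill 1, $1,084: entire amount goes to the deductible. Cost to patient: $1,084. OOP to date $1,084.
Bill 2, $1,706: $356 finishes the deductible; $1,350 goes to coinsurance; 20% of $1,350 = $270. Patient pays $626; OOP now $1,710.
Bill 3, $2,932: deductible already satisfied, so patient's share is 20% × $2,932 = $586.40. Patient owes $586.40 (running OOP $2,296.40).

$586.40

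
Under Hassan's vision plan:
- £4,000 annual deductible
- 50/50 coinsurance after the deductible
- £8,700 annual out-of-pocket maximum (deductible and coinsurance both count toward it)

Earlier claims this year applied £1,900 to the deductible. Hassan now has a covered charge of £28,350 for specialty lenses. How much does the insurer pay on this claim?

Deductible still to meet: £4,000 − £1,900 = £2,100.
The remaining £26,250 (= £28,350 − £2,100) moves to coinsurance.
50% of £26,250 = £13,125 falls to the member.
That puts the member's cost at £2,100 + £13,125 = £15,225 before any cap.
Year-to-date out-of-pocket would reach £1,900 + £15,225 = £17,125, above the £8,700 maximum, so the member pays only £8,700 − £1,900 = £6,800.
Insurer pays the balance: £28,350 − £6,800 = £21,550.

£21,550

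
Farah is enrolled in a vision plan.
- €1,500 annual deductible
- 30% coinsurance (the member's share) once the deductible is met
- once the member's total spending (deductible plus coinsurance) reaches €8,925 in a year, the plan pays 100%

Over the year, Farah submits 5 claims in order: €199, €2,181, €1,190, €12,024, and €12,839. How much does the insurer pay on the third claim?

€833

#1 (€199): all of it applies to the deductible. Cost to member: €199. OOP to date €199. Insurer: €199 − €199 = €0.
#2 (€2,181): €1,301 finishes the deductible; €880 goes to coinsurance; coinsurance €880 × 30% = €264. Cost to member: €1,565. OOP to date €1,764. Plan pays €2,181 − €1,565 = €616.
#3 (€1,190): deductible met; 30% of €1,190 = €357. Member owes €357 (running OOP €2,121). Plan pays €1,190 − €357 = €833.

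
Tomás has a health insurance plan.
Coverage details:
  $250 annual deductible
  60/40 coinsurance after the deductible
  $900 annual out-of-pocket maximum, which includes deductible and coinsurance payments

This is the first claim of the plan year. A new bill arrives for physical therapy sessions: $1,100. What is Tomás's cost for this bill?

$590

Nothing has been paid toward the $250 deductible, so the first $250 of this charge is applied there.
The remaining $850 (= $1,100 − $250) moves to coinsurance.
Patient's 40% share of $850 is $340.
Patient responsibility before any cap: $250 + $340 = $590.
Cumulative spending $0 + $590 = $590 stays under the $900 maximum.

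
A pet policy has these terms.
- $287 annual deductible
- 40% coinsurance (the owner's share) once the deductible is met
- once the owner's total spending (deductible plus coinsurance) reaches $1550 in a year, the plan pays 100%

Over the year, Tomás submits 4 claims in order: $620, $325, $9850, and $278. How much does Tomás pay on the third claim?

$999.80

Claim 1 ($620): deductible takes $287, $333 remains; 40% of $333 = $133.20. Owner pays $420.20; OOP now $420.20.
Claim 2 ($325): deductible already satisfied, so owner's share is 40% × $325 = $130. Owner pays $130; OOP now $550.20.
Claim 3 ($9850): deductible met; 40% of $9850 = $3940. That would push OOP to $4490.20, over the $1550 cap, so owner pays $1550 − $550.20 = $999.80.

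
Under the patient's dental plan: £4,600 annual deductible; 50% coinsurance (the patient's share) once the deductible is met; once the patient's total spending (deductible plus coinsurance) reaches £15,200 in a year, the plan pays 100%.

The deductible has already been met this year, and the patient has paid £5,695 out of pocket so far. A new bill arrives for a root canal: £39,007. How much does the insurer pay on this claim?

The deductible is already satisfied, so the full bill goes to coinsurance.
50% of £39,007 = £19,503.50 falls to the patient.
Year-to-date out-of-pocket would reach £5,695 + £19,503.50 = £25,198.50, above the £15,200 maximum, so the patient pays only £15,200 − £5,695 = £9,505.
Insurer pays the balance: £39,007 − £9,505 = £29,502.

£29,502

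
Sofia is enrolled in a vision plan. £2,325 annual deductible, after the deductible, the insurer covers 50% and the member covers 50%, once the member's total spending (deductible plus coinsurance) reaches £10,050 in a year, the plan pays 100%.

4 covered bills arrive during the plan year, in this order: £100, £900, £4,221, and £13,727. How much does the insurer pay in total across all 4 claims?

£8,898

Bill 1, £100: entire amount goes to the deductible. Member owes £100 (running OOP £100). Insurer: £100 − £100 = £0.
Bill 2, £900: entire amount goes to the deductible. Member pays £900; OOP now £1,000. Plan pays £900 − £900 = £0.
Bill 3, £4,221: £1,325 finishes the deductible; £2,896 goes to coinsurance; 50% of £2,896 = £1,448. Member pays £2,773; OOP now £3,773. Insurer: £4,221 − £2,773 = £1,448.
Bill 4, £13,727: 50% coinsurance on £13,727 = £6,863.50. OOP would hit £10,636.50 > £10,050, so the cap limits the member to £10,050 − £3,773 = £6,277. Insurer: £13,727 − £6,277 = £7,450.
Insurer total = bills − member's total = £18,948 − £10,050 = £8,898.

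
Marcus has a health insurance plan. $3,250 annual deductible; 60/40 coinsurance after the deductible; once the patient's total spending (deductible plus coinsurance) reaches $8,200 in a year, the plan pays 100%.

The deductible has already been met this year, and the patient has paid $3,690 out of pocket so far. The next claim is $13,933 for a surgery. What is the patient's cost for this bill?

The deductible is already satisfied, so the full bill goes to coinsurance.
40% of $13,933 = $5,573.20 falls to the patient.
That would bring total out-of-pocket to $9,263.20, past the $8,200 cap. The patient is capped at $8,200 − $3,690 = $4,510 on this claim.

$4,510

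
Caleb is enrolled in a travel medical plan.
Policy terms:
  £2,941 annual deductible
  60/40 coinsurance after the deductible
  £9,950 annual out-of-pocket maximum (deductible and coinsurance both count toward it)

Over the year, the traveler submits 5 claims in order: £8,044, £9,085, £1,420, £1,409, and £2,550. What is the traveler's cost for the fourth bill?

£563.60

#1 (£8,044): deductible takes £2,941, £5,103 remains; traveler's 40% is £2,041.20. Traveler owes £4,982.20 (running OOP £4,982.20).
#2 (£9,085): deductible already satisfied, so traveler's share is 40% × £9,085 = £3,634. Traveler owes £3,634 (running OOP £8,616.20).
#3 (£1,420): deductible met; 40% of £1,420 = £568. Traveler pays £568; OOP now £9,184.20.
#4 (£1,409): 40% coinsurance on £1,409 = £563.60. Traveler pays £563.60; OOP now £9,747.80.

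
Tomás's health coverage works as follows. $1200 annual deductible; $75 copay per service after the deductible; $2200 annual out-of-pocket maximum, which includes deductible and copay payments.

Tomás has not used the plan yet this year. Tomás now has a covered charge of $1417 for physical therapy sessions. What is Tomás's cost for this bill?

$1275

Nothing has been paid toward the $1200 deductible, so the first $1200 of this charge is applied there.
After the $1200 deductible portion, $1417 − $1200 = $217 is subject to the copay.
Copay on this service: $75.
That puts the patient's cost at $1200 + $75 = $1275 before any cap.
Cumulative spending $0 + $1275 = $1275 stays under the $2200 maximum.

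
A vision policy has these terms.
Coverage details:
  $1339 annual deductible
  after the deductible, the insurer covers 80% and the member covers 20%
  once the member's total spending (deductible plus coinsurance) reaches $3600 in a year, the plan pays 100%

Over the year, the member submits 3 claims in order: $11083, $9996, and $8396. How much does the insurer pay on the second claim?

$9683.80

Claim 1 ($11083): $1339 to deductible, leaving $9744; coinsurance $9744 × 20% = $1948.80. Cost to member: $3287.80. OOP to date $3287.80. Insurer: $11083 − $3287.80 = $7795.20.
Claim 2 ($9996): deductible already satisfied, so member's share is 20% × $9996 = $1999.20. OOP would hit $5287 > $3600, so the cap limits the member to $3600 − $3287.80 = $312.20. Insurer: $9996 − $312.20 = $9683.80.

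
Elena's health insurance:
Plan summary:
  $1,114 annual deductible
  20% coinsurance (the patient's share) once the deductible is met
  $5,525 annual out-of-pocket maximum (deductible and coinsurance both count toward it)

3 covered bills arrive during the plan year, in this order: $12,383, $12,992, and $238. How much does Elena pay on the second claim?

Bill 1, $12,383: $1,114 to deductible, leaving $11,269; patient's 20% is $2,253.80. Cost to patient: $3,367.80. OOP to date $3,367.80.
Bill 2, $12,992: deductible met; 20% of $12,992 = $2,598.40. Adding that to $3,367.80 gives $5,966.20, past the $5,525 cap; patient pays only $5,525 − $3,367.80 = $2,157.20.

$2,157.20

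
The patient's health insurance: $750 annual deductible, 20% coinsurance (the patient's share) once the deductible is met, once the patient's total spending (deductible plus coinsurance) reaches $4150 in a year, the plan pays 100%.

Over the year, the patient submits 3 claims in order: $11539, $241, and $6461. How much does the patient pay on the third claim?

#1 ($11539): $750 finishes the deductible; $10789 goes to coinsurance; patient's 20% is $2157.80. Cost to patient: $2907.80. OOP to date $2907.80.
#2 ($241): deductible met; 20% of $241 = $48.20. Patient owes $48.20 (running OOP $2956).
#3 ($6461): 20% coinsurance on $6461 = $1292.20. OOP would hit $4248.20 > $4150, so the cap limits the patient to $4150 − $2956 = $1194.

$1194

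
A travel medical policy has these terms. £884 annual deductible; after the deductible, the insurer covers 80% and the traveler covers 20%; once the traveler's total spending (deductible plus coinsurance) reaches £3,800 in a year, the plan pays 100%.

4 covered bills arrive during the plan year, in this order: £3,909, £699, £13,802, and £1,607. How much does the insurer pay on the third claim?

Claim 1 — £3,909: £884 finishes the deductible; £3,025 goes to coinsurance; coinsurance £3,025 × 20% = £605. Traveler pays £1,489; OOP now £1,489. Plan pays £3,909 − £1,489 = £2,420.
Claim 2 — £699: 20% coinsurance on £699 = £139.80. Cost to traveler: £139.80. OOP to date £1,628.80. Insurer: £699 − £139.80 = £559.20.
Claim 3 — £13,802: 20% coinsurance on £13,802 = £2,760.40. Adding that to £1,628.80 gives £4,389.20, past the £3,800 cap; traveler pays only £3,800 − £1,628.80 = £2,171.20. Plan pays £13,802 − £2,171.20 = £11,630.80.

£11,630.80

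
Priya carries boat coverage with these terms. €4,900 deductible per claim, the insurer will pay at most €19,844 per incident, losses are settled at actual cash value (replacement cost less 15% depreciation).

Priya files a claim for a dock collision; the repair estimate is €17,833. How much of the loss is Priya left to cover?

€7,574.95

Depreciate 15%: the covered value is €17,833 × 0.85 = €15,158.05.
After the deductible, €15,158.05 − €4,900 = €10,258.05 remains.
€10,258.05 is within the €19,844 limit, so the insurer pays €10,258.05.
Owner's share is the uncovered remainder: €17,833 − €10,258.05 = €7,574.95.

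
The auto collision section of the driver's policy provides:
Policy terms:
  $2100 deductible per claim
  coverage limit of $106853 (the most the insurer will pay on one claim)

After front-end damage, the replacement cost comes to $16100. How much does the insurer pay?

$14000

Subtract the deductible: $16100 − $2100 = $14000.
$14000 ≤ $106853, so the limit doesn't bind; insurer pays $14000.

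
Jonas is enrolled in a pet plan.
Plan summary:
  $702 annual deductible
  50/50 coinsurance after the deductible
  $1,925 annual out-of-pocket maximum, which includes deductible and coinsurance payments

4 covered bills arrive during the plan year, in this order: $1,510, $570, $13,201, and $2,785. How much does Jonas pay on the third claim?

Claim 1 ($1,510): $702 to deductible, leaving $808; 50% of $808 = $404. Owner owes $1,106 (running OOP $1,106).
Claim 2 ($570): deductible met; 50% of $570 = $285. Owner pays $285; OOP now $1,391.
Claim 3 ($13,201): deductible met; 50% of $13,201 = $6,600.50. OOP would hit $7,991.50 > $1,925, so the cap limits the owner to $1,925 − $1,391 = $534.

$534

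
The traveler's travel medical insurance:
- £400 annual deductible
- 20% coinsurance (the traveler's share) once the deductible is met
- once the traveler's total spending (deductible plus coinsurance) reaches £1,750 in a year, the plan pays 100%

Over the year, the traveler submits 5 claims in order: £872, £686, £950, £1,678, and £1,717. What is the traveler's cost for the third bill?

£190

Claim 1 (£872): £400 to deductible, leaving £472; coinsurance £472 × 20% = £94.40. Cost to traveler: £494.40. OOP to date £494.40.
Claim 2 (£686): 20% coinsurance on £686 = £137.20. Cost to traveler: £137.20. OOP to date £631.60.
Claim 3 (£950): deductible met; 20% of £950 = £190. Cost to traveler: £190. OOP to date £821.60.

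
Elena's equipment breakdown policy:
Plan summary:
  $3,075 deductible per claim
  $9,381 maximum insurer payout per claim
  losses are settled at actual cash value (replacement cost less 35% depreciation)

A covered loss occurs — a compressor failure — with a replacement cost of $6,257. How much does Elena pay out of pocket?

Depreciate 35%: the covered value is $6,257 × 0.65 = $4,067.05.
Subtract the deductible: $4,067.05 − $3,075 = $992.05.
$992.05 is within the $9,381 limit, so the insurer pays $992.05.
Out of pocket: $6,257 − $992.05 = $5,264.95.

$5,264.95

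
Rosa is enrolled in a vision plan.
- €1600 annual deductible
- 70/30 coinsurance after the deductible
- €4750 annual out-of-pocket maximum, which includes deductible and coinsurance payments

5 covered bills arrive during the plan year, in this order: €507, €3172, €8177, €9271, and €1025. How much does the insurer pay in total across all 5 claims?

€17402

Claim 1 — €507: entire amount goes to the deductible. Member owes €507 (running OOP €507). Insurer: €507 − €507 = €0.
Claim 2 — €3172: €1093 finishes the deductible; €2079 goes to coinsurance; coinsurance €2079 × 30% = €623.70. Cost to member: €1716.70. OOP to date €2223.70. Insurer: €3172 − €1716.70 = €1455.30.
Claim 3 — €8177: deductible met; 30% of €8177 = €2453.10. Member pays €2453.10; OOP now €4676.80. Insurer: €8177 − €2453.10 = €5723.90.
Claim 4 — €9271: deductible already satisfied, so member's share is 30% × €9271 = €2781.30. Adding that to €4676.80 gives €7458.10, past the €4750 cap; member pays only €4750 − €4676.80 = €73.20. Insurer: €9271 − €73.20 = €9197.80.
Claim 5 — €1025: deductible met; 30% of €1025 = €307.50. OOP would hit €5057.50 > €4750, so the cap limits the member to €4750 − €4750 = €0. Insurer: €1025 − €0 = €1025.
Insurer total: €0 + €1455.30 + €5723.90 + €9197.80 + €1025 = €17402.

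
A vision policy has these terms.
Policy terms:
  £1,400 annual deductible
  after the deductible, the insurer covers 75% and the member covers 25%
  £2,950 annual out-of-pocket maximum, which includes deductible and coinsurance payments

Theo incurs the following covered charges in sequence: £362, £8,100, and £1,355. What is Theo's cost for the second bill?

£2,588

Claim 1 (£362): entire amount goes to the deductible. Member pays £362; OOP now £362.
Claim 2 (£8,100): £1,038 finishes the deductible; £7,062 goes to coinsurance; 25% of £7,062 = £1,765.50. Deductible plus coinsurance: £1,038 + £1,765.50 = £2,803.50. That would push OOP to £3,165.50, over the £2,950 cap, so member pays £2,950 − £362 = £2,588.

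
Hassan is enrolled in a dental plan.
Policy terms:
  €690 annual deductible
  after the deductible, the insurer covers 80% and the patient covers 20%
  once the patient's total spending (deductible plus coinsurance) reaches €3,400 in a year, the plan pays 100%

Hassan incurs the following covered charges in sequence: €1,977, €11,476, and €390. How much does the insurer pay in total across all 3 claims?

Claim 1 (€1,977): deductible takes €690, €1,287 remains; coinsurance €1,287 × 20% = €257.40. Patient owes €947.40 (running OOP €947.40). Plan pays €1,977 − €947.40 = €1,029.60.
Claim 2 (€11,476): deductible met; 20% of €11,476 = €2,295.20. Patient owes €2,295.20 (running OOP €3,242.60). Insurer: €11,476 − €2,295.20 = €9,180.80.
Claim 3 (€390): deductible already satisfied, so patient's share is 20% × €390 = €78. Patient pays €78; OOP now €3,320.60. Insurer: €390 − €78 = €312.
Insurer total: €1,029.60 + €9,180.80 + €312 = €10,522.40.

€10,522.40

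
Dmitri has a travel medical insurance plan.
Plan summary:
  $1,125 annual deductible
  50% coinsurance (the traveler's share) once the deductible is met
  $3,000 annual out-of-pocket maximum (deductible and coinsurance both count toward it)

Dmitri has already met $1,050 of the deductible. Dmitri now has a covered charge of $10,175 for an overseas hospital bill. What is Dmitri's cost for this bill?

$1,050 of the $1,125 deductible is already met, leaving $75.
That leaves $10,175 − $75 = $10,100 for coinsurance.
Traveler's 50% share of $10,100 is $5,050.
Traveler responsibility before any cap: $75 + $5,050 = $5,125.
That would bring total out-of-pocket to $6,175, past the $3,000 cap. The traveler is capped at $3,000 − $1,050 = $1,950 on this claim.

$1,950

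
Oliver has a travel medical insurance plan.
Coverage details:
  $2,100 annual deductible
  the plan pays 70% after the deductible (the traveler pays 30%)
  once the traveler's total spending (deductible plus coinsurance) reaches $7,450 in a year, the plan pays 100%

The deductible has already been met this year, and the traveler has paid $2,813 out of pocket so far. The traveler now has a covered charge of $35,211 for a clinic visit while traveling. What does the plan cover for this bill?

$30,574

The deductible is already satisfied, so the full bill goes to coinsurance.
Traveler's 30% share of $35,211 is $10,563.30.
Year-to-date out-of-pocket would reach $2,813 + $10,563.30 = $13,376.30, above the $7,450 maximum, so the traveler pays only $7,450 − $2,813 = $4,637.
The plan picks up $35,211 − $4,637 = $30,574.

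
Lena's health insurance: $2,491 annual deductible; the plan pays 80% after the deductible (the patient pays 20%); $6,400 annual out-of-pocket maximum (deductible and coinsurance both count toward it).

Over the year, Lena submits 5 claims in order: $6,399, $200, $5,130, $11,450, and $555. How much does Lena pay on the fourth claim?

$2,061.40

Bill 1, $6,399: $2,491 to deductible, leaving $3,908; 20% of $3,908 = $781.60. Cost to patient: $3,272.60. OOP to date $3,272.60.
Bill 2, $200: deductible met; 20% of $200 = $40. Cost to patient: $40. OOP to date $3,312.60.
Bill 3, $5,130: deductible met; 20% of $5,130 = $1,026. Patient owes $1,026 (running OOP $4,338.60).
Bill 4, $11,450: 20% coinsurance on $11,450 = $2,290. That would push OOP to $6,628.60, over the $6,400 cap, so patient pays $6,400 − $4,338.60 = $2,061.40.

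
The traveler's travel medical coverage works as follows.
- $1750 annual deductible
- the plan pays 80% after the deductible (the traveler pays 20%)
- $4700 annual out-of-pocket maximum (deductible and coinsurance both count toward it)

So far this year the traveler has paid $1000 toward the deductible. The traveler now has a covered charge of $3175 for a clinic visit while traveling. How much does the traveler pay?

$1235

Deductible still to meet: $1750 − $1000 = $750.
After the $750 deductible portion, $3175 − $750 = $2425 is subject to coinsurance.
20% of $2425 = $485 falls to the traveler.
So the traveler owes $750 + $485 = $1235 before any cap.
Cumulative spending $1000 + $1235 = $2235 stays under the $4700 maximum.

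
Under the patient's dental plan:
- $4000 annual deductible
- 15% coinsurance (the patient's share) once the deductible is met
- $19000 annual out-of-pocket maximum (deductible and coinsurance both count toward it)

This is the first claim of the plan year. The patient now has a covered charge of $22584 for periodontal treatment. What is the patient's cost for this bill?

$6787.60

Deductible not yet touched, so the first $4000 of the bill goes to the deductible.
The remaining $18584 (= $22584 − $4000) moves to coinsurance.
Patient's 15% share of $18584 is $2787.60.
Patient responsibility before any cap: $4000 + $2787.60 = $6787.60.
Year-to-date out-of-pocket becomes $0 + $6787.60 = $6787.60, still under the $19000 maximum, so no cap applies.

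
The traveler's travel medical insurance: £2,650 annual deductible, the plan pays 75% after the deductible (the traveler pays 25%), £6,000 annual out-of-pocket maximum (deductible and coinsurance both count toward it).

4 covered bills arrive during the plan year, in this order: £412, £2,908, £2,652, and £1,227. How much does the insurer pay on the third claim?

Bill 1, £412: all of it applies to the deductible. Traveler owes £412 (running OOP £412). Insurer: £412 − £412 = £0.
Bill 2, £2,908: deductible takes £2,238, £670 remains; coinsurance £670 × 25% = £167.50. Traveler pays £2,405.50; OOP now £2,817.50. Plan pays £2,908 − £2,405.50 = £502.50.
Bill 3, £2,652: deductible already satisfied, so traveler's share is 25% × £2,652 = £663. Traveler owes £663 (running OOP £3,480.50). Plan pays £2,652 − £663 = £1,989.

£1,989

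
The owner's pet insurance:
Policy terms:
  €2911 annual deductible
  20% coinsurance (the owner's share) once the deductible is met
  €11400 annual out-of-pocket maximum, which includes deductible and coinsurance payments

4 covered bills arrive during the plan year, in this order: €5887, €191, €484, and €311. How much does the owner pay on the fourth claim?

€62.20

Claim 1 (€5887): deductible takes €2911, €2976 remains; 20% of €2976 = €595.20. Owner pays €3506.20; OOP now €3506.20.
Claim 2 (€191): deductible already satisfied, so owner's share is 20% × €191 = €38.20. Owner pays €38.20; OOP now €3544.40.
Claim 3 (€484): 20% coinsurance on €484 = €96.80. Cost to owner: €96.80. OOP to date €3641.20.
Claim 4 (€311): deductible already satisfied, so owner's share is 20% × €311 = €62.20. Owner owes €62.20 (running OOP €3703.40).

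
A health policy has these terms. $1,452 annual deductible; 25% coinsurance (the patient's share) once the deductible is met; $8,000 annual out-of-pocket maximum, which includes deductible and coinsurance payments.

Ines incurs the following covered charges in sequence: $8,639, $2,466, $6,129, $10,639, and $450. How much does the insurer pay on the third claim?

Claim 1 ($8,639): $1,452 to deductible, leaving $7,187; patient's 25% is $1,796.75. Cost to patient: $3,248.75. OOP to date $3,248.75. Plan pays $8,639 − $3,248.75 = $5,390.25.
Claim 2 ($2,466): deductible already satisfied, so patient's share is 25% × $2,466 = $616.50. Patient owes $616.50 (running OOP $3,865.25). Plan pays $2,466 − $616.50 = $1,849.50.
Claim 3 ($6,129): deductible met; 25% of $6,129 = $1,532.25. Patient pays $1,532.25; OOP now $5,397.50. Plan pays $6,129 − $1,532.25 = $4,596.75.

$4,596.75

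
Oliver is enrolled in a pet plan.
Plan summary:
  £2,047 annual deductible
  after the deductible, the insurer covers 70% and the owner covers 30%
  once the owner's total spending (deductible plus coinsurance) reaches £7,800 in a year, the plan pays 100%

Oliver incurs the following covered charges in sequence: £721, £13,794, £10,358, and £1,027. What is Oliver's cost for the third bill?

£2,012.60

Claim 1 (£721): all of it applies to the deductible. Owner pays £721; OOP now £721.
Claim 2 (£13,794): £1,326 to deductible, leaving £12,468; coinsurance £12,468 × 30% = £3,740.40. Owner owes £5,066.40 (running OOP £5,787.40).
Claim 3 (£10,358): deductible already satisfied, so owner's share is 30% × £10,358 = £3,107.40. That would push OOP to £8,894.80, over the £7,800 cap, so owner pays £7,800 − £5,787.40 = £2,012.60.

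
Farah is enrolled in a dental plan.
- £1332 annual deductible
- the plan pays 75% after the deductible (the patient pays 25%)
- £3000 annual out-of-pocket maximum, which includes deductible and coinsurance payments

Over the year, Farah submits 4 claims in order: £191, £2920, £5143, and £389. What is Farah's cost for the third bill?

£1223.25

#1 (£191): fully absorbed by the deductible. Patient owes £191 (running OOP £191).
#2 (£2920): £1141 to deductible, leaving £1779; coinsurance £1779 × 25% = £444.75. Patient owes £1585.75 (running OOP £1776.75).
#3 (£5143): 25% coinsurance on £5143 = £1285.75. Adding that to £1776.75 gives £3062.50, past the £3000 cap; patient pays only £3000 − £1776.75 = £1223.25.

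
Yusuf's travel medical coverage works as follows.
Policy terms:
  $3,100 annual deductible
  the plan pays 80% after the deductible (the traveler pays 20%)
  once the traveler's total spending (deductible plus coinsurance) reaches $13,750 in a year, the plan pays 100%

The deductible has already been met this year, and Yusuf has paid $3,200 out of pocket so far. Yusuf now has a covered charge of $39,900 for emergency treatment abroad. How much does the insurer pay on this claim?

With the deductible met, the entire $39,900 is subject to coinsurance.
Coinsurance: $39,900 × 20% = $7,980.
Cumulative spending $3,200 + $7,980 = $11,180 stays under the $13,750 maximum.
The plan picks up $39,900 − $7,980 = $31,920.

$31,920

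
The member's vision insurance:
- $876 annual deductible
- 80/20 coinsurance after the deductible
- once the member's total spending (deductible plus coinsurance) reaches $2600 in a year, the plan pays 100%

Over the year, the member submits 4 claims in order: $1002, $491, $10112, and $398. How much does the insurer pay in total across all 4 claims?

Bill 1, $1002: deductible takes $876, $126 remains; member's 20% is $25.20. Member pays $901.20; OOP now $901.20. Insurer: $1002 − $901.20 = $100.80.
Bill 2, $491: deductible met; 20% of $491 = $98.20. Member pays $98.20; OOP now $999.40. Insurer: $491 − $98.20 = $392.80.
Bill 3, $10112: deductible met; 20% of $10112 = $2022.40. OOP would hit $3021.80 > $2600, so the cap limits the member to $2600 − $999.40 = $1600.60. Plan pays $10112 − $1600.60 = $8511.40.
Bill 4, $398: 20% coinsurance on $398 = $79.60. That would push OOP to $2679.60, over the $2600 cap, so member pays $2600 − $2600 = $0. Insurer: $398 − $0 = $398.
Insurer total = bills − member's total = $12003 − $2600 = $9403.

$9403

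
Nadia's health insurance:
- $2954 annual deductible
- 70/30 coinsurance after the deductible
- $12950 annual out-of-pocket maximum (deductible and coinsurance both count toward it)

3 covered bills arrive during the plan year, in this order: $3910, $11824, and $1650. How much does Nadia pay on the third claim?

$495

Claim 1 — $3910: $2954 finishes the deductible; $956 goes to coinsurance; coinsurance $956 × 30% = $286.80. Cost to patient: $3240.80. OOP to date $3240.80.
Claim 2 — $11824: deductible already satisfied, so patient's share is 30% × $11824 = $3547.20. Patient pays $3547.20; OOP now $6788.
Claim 3 — $1650: deductible already satisfied, so patient's share is 30% × $1650 = $495. Patient owes $495 (running OOP $7283).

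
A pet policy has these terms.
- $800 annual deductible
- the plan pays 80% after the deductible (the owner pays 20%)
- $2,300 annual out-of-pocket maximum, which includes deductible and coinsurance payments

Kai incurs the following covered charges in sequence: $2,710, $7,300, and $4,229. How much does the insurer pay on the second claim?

$6,182

Bill 1, $2,710: $800 to deductible, leaving $1,910; 20% of $1,910 = $382. Owner pays $1,182; OOP now $1,182. Insurer: $2,710 − $1,182 = $1,528.
Bill 2, $7,300: deductible already satisfied, so owner's share is 20% × $7,300 = $1,460. That would push OOP to $2,642, over the $2,300 cap, so owner pays $2,300 − $1,182 = $1,118. Plan pays $7,300 − $1,118 = $6,182.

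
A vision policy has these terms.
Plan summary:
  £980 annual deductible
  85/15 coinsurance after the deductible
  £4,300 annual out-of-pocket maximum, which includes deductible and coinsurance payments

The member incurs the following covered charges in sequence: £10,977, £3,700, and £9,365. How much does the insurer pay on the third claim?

£8,099.55

Claim 1 — £10,977: deductible takes £980, £9,997 remains; 15% of £9,997 = £1,499.55. Member pays £2,479.55; OOP now £2,479.55. Insurer: £10,977 − £2,479.55 = £8,497.45.
Claim 2 — £3,700: deductible met; 15% of £3,700 = £555. Member pays £555; OOP now £3,034.55. Plan pays £3,700 − £555 = £3,145.
Claim 3 — £9,365: deductible met; 15% of £9,365 = £1,404.75. That would push OOP to £4,439.30, over the £4,300 cap, so member pays £4,300 − £3,034.55 = £1,265.45. Plan pays £9,365 − £1,265.45 = £8,099.55.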